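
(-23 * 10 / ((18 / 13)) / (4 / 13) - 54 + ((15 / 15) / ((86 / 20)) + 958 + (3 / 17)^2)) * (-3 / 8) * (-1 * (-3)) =-163023515 / 397664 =-409.95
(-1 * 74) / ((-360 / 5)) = 37 / 36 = 1.03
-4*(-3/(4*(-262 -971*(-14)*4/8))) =3/6535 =0.00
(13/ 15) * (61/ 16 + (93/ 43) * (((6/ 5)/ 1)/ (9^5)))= 1118630591/ 338547600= 3.30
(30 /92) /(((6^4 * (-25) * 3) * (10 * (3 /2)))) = -0.00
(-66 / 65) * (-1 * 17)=1122 / 65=17.26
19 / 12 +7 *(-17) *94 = -134213 / 12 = -11184.42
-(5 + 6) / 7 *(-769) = 8459 / 7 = 1208.43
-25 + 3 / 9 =-74 / 3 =-24.67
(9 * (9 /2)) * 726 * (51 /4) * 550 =412377075 /2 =206188537.50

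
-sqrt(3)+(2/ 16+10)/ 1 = 81/ 8 - sqrt(3) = 8.39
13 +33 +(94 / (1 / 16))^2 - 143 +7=2261926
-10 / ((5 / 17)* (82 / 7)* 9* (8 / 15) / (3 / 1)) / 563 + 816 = 150685229 / 184664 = 816.00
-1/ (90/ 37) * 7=-259/ 90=-2.88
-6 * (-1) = 6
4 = 4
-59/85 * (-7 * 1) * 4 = 1652/85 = 19.44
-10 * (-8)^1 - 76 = 4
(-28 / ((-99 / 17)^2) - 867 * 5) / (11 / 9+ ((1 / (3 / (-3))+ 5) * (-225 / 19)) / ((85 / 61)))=13726022921 / 103745763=132.30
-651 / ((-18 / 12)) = 434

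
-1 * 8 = -8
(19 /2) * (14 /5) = 133 /5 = 26.60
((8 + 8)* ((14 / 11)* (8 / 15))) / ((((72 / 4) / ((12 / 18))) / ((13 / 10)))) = 11648 / 22275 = 0.52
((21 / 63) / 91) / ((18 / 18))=1 / 273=0.00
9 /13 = 0.69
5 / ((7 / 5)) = 25 / 7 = 3.57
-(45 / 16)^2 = -2025 / 256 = -7.91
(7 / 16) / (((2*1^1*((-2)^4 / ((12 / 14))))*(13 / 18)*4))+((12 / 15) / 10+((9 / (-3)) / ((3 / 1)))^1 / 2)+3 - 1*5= -402013 / 166400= -2.42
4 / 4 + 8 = 9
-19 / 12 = -1.58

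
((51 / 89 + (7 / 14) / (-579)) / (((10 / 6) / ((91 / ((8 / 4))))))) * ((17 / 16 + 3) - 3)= 91225043 / 5496640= 16.60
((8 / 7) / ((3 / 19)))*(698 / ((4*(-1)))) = -26524 / 21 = -1263.05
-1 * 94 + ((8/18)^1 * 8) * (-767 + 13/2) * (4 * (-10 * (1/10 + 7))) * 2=1535778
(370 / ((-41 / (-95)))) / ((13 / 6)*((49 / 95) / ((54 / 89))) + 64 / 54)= 1081917000 / 3820093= 283.22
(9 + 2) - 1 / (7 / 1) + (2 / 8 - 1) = 283 / 28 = 10.11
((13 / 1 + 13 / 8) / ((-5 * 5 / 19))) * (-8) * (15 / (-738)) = -741 / 410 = -1.81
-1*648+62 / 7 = -4474 / 7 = -639.14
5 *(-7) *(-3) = 105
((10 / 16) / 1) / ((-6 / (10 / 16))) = -25 / 384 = -0.07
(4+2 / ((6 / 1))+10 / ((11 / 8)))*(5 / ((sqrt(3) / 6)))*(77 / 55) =5362*sqrt(3) / 33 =281.43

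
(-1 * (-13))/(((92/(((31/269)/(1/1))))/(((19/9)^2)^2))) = 0.32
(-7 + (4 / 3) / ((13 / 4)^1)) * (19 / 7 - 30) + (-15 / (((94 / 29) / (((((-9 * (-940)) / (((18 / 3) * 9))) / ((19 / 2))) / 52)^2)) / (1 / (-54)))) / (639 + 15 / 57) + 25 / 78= 180.13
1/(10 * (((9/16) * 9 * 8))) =1/405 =0.00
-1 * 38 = -38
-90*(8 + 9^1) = -1530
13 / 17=0.76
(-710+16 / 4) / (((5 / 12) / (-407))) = 3448104 / 5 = 689620.80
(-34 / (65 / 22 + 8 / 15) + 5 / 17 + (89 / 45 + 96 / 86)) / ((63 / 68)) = -963193384 / 140312655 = -6.86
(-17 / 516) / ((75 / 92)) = -391 / 9675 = -0.04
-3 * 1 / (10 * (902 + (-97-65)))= -3 / 7400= -0.00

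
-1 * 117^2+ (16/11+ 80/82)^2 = -13683.09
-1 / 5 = -0.20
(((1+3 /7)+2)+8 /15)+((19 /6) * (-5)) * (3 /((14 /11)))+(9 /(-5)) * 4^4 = -207547 /420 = -494.16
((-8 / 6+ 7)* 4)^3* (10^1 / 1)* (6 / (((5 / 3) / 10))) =4192426.67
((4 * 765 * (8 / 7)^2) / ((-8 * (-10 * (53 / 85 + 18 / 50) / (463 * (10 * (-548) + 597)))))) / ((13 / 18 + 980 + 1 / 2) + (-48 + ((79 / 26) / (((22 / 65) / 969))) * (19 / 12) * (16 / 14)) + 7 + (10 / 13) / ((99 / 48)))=-14484393658800 / 2103983693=-6884.27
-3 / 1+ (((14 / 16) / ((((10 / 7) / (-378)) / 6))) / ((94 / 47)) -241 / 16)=-57011 / 80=-712.64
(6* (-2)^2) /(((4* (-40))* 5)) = -3 /100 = -0.03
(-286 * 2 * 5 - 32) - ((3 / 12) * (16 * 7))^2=-3676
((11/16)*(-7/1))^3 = -456533/4096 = -111.46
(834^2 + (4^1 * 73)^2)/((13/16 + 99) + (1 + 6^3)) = 12493120/5069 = 2464.61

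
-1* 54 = -54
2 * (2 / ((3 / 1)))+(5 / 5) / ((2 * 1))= 11 / 6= 1.83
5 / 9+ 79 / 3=242 / 9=26.89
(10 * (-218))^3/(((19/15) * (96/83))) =-134359258750/19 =-7071539934.21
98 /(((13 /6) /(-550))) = -323400 /13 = -24876.92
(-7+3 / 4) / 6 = -25 / 24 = -1.04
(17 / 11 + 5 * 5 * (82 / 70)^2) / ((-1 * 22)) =-9662 / 5929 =-1.63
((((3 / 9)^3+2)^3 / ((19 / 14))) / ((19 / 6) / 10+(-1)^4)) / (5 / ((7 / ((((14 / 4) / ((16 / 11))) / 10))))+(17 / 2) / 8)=2981440000 / 777996819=3.83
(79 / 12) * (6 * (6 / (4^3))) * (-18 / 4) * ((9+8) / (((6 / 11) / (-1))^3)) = 1787533 / 1024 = 1745.64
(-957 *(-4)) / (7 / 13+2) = 1508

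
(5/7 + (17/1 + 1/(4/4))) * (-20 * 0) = 0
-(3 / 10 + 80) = -803 / 10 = -80.30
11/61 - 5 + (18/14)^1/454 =-933783/193858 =-4.82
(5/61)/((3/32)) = 160/183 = 0.87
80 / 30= 8 / 3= 2.67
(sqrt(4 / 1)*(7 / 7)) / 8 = 1 / 4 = 0.25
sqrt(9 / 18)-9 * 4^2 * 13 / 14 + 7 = -887 / 7 + sqrt(2) / 2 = -126.01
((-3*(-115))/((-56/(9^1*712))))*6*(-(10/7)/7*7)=16580700/49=338381.63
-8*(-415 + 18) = 3176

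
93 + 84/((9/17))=755/3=251.67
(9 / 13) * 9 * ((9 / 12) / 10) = 243 / 520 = 0.47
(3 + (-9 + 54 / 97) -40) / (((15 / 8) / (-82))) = 2891648 / 1455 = 1987.39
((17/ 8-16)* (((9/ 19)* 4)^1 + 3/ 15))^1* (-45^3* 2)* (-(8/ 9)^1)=-89460450/ 19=-4708444.74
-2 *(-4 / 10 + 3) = -26 / 5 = -5.20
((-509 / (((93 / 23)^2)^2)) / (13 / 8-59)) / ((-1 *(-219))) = 1139512552 / 7519493609721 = 0.00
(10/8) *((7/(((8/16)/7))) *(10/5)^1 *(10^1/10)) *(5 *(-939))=-1150275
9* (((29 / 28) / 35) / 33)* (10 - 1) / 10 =783 / 107800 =0.01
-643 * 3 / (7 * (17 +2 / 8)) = -15.98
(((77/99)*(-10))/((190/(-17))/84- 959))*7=116620/2054463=0.06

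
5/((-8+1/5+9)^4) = 3125/1296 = 2.41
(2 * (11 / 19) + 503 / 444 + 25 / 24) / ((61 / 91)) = 4.97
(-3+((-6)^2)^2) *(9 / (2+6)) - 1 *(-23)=11821 / 8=1477.62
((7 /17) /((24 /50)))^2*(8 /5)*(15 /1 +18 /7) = 35875 /1734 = 20.69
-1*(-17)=17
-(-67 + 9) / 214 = 29 / 107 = 0.27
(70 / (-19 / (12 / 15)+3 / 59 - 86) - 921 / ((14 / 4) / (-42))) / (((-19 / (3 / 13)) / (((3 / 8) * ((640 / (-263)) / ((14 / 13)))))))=102999134880 / 905571331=113.74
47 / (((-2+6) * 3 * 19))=47 / 228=0.21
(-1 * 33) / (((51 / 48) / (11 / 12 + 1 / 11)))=-532 / 17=-31.29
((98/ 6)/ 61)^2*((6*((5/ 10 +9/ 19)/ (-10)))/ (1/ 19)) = -88837/ 111630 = -0.80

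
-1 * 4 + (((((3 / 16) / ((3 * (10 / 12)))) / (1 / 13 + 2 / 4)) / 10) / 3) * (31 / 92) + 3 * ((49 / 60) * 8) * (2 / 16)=-427397 / 276000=-1.55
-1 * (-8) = 8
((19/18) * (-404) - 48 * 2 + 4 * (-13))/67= -5170/603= -8.57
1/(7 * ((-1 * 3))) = -1/21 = -0.05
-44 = -44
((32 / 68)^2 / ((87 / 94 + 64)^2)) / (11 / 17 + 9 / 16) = 192512 / 4432346471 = 0.00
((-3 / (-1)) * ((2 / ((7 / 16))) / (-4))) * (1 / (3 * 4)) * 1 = -2 / 7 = -0.29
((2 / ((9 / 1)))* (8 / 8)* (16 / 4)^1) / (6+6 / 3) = 1 / 9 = 0.11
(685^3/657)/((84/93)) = 9963992875/18396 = 541639.10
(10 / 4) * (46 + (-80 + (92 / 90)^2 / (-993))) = -34185083 / 402165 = -85.00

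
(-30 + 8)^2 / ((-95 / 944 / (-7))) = 3198272 / 95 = 33666.02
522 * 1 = 522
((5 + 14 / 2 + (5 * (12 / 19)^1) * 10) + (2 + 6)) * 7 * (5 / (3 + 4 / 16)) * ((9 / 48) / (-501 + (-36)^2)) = 1715 / 13091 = 0.13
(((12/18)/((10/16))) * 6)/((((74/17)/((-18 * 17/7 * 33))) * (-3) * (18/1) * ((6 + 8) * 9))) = 25432/81585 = 0.31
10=10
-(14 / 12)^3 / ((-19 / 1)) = 343 / 4104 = 0.08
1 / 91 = 0.01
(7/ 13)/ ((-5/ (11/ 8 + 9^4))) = -367493/ 520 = -706.72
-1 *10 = -10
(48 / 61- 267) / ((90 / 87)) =-156977 / 610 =-257.34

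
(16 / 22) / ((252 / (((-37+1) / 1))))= -8 / 77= -0.10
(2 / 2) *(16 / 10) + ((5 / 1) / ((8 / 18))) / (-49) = 1343 / 980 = 1.37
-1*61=-61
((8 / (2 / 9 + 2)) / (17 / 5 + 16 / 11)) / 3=22 / 89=0.25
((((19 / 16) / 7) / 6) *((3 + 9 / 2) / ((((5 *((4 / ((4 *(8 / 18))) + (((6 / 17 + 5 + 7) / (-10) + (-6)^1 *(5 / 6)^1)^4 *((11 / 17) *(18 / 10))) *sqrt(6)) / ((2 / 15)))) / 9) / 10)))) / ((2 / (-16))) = 1915194205426550 / 3887968180690756029651 - 1498560722159585920 *sqrt(6) / 3887968180690756029651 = -0.00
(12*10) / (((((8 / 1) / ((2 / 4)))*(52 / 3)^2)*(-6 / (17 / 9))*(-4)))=85 / 43264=0.00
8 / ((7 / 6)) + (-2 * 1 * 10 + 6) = -50 / 7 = -7.14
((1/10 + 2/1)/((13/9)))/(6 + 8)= 27/260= 0.10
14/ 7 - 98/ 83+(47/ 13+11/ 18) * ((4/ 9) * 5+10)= 52.48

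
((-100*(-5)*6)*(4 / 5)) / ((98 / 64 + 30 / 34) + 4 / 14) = 9139200 / 10279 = 889.11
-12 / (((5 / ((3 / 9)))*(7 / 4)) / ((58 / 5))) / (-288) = 29 / 1575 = 0.02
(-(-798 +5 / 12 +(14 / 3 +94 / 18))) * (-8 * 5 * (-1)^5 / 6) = 141785 / 27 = 5251.30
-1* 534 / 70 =-267 / 35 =-7.63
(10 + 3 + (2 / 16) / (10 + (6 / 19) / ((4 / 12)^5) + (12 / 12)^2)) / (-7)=-173387 / 93352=-1.86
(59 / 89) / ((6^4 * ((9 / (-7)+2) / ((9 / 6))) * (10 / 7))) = 2891 / 3844800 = 0.00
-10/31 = -0.32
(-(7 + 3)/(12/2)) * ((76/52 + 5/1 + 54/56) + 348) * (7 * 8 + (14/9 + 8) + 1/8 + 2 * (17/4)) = -54840625/1248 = -43942.81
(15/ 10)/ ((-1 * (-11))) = 3/ 22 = 0.14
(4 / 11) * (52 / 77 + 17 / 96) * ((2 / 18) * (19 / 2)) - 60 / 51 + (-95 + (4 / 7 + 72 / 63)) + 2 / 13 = -7599765541 / 80864784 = -93.98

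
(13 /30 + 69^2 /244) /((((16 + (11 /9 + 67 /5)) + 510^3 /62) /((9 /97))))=61101837 /70641648079624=0.00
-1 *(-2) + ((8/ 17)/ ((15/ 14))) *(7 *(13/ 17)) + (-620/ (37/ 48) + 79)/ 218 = 35802497/ 34966110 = 1.02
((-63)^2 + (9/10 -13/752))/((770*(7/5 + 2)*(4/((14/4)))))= 14926759/11249920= 1.33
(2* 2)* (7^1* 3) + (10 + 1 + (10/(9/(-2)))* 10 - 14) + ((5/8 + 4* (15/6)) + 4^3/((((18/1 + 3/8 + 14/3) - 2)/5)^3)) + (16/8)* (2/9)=5245084721/74181672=70.71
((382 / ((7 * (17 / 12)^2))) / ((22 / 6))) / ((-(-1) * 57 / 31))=1705248 / 422807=4.03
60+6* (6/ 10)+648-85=3133/ 5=626.60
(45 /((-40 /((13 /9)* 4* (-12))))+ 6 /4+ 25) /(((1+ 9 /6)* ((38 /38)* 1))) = 209 /5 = 41.80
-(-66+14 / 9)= 580 / 9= 64.44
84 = 84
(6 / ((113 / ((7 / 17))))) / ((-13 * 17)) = -42 / 424541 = -0.00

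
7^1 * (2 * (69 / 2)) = 483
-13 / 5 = -2.60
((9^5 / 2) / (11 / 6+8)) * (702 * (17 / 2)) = 1057036149 / 59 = 17915866.93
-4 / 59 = -0.07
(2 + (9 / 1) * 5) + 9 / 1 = 56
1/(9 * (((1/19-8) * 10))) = -19/13590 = -0.00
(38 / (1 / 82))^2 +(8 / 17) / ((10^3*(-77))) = 9709456.00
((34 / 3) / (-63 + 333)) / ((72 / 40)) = 17 / 729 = 0.02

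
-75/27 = -25/9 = -2.78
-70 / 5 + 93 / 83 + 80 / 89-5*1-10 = -199306 / 7387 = -26.98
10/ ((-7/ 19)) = -190/ 7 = -27.14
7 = 7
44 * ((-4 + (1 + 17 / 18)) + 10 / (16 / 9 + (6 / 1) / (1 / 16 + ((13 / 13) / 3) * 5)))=-5819 / 882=-6.60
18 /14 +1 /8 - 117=-6473 /56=-115.59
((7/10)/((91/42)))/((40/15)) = 0.12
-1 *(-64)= 64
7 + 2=9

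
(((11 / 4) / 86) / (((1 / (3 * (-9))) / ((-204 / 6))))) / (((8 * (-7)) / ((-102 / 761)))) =257499 / 3664976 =0.07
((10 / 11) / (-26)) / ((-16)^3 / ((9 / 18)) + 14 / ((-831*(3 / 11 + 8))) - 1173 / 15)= 20775 / 4913864593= 0.00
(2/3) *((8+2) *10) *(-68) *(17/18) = -115600/27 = -4281.48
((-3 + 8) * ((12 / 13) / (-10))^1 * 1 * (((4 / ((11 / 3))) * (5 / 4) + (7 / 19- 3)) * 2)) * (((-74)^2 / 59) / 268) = 4353420 / 10740301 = 0.41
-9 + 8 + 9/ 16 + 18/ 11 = 211/ 176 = 1.20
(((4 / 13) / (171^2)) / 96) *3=1 / 3041064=0.00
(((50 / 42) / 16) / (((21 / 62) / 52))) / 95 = 2015 / 16758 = 0.12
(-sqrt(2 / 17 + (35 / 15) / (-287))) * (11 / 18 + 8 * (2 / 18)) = -sqrt(478839) / 1394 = -0.50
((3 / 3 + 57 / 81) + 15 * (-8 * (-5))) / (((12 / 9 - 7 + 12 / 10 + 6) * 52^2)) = 40615 / 279864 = 0.15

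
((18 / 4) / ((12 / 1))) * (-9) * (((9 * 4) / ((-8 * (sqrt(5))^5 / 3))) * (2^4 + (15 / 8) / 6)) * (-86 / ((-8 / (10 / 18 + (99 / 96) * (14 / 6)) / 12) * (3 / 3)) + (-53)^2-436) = 16774559001 * sqrt(5) / 1024000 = 36629.94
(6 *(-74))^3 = -87528384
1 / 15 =0.07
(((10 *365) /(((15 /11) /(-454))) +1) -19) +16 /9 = -10937006 /9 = -1215222.89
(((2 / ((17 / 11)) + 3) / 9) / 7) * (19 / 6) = 1387 / 6426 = 0.22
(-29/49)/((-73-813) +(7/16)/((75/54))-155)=5800/10198713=0.00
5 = 5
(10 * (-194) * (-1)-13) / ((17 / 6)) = 11562 / 17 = 680.12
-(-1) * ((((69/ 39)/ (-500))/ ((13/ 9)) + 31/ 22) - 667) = -618669027/ 929500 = -665.59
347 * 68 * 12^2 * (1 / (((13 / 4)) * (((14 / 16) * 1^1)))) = 108730368 / 91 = 1194839.21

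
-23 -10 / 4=-51 / 2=-25.50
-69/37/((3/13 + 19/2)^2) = -2028/102971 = -0.02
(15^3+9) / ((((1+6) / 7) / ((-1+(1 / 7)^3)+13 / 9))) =519256 / 343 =1513.87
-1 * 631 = -631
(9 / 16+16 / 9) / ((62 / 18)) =0.68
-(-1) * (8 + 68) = 76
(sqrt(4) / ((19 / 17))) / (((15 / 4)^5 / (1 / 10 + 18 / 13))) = 3359744 / 937828125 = 0.00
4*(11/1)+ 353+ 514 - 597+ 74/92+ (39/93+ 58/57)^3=80645817978577/253785894498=317.77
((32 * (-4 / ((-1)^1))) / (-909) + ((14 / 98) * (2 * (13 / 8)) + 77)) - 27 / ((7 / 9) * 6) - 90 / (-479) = 874443821 / 12191508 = 71.73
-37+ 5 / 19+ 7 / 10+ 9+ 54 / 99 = -55367 / 2090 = -26.49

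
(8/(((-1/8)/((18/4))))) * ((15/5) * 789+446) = -810144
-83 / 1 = -83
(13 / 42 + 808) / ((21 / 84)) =3233.24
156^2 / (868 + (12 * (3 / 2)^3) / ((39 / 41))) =26.73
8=8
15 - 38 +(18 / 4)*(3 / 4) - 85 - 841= -7565 / 8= -945.62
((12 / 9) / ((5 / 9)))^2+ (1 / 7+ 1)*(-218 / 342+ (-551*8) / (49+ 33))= -9886216 / 175275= -56.40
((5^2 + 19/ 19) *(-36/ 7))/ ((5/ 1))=-936/ 35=-26.74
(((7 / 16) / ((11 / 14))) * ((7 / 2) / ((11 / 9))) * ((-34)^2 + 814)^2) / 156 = 998361525 / 25168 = 39667.89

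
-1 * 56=-56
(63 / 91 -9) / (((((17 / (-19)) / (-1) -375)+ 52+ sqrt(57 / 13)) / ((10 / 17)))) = 129960 * sqrt(741) / 35867314561+ 2462400 / 162295541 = 0.02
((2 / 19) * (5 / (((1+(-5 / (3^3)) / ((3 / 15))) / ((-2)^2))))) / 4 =135 / 19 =7.11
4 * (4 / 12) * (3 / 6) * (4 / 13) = 8 / 39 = 0.21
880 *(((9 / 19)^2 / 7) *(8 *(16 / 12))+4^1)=9655360 / 2527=3820.88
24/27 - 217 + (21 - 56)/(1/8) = -4465/9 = -496.11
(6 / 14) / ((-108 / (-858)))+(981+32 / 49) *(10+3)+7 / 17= 63801001 / 4998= 12765.31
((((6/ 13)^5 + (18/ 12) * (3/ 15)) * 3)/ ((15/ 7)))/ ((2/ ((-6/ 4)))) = -25024419/ 74258600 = -0.34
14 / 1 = 14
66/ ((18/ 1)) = 11/ 3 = 3.67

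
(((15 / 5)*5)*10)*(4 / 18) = 100 / 3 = 33.33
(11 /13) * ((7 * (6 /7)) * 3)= 15.23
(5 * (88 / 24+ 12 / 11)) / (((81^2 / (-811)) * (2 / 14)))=-4456445 / 216513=-20.58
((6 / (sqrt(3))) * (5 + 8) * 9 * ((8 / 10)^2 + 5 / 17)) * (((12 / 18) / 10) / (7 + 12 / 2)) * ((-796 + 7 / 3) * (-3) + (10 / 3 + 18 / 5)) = 4636.24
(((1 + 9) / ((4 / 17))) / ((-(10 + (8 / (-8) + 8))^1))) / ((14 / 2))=-5 / 14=-0.36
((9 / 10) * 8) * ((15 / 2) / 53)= 54 / 53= 1.02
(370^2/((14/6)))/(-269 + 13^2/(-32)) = -13142400/61439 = -213.91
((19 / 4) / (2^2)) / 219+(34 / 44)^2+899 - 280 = 262701559 / 423984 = 619.60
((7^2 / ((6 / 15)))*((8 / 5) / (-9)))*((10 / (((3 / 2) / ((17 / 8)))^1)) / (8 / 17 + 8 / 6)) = -70805 / 414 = -171.03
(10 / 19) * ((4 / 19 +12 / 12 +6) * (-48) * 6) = -394560 / 361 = -1092.96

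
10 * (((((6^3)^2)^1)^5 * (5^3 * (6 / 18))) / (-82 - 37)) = -774068346361111197128067.20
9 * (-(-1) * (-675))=-6075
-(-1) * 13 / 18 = 0.72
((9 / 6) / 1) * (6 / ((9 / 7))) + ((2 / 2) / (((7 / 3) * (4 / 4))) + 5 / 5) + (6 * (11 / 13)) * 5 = 3077 / 91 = 33.81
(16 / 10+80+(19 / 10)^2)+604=68921 / 100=689.21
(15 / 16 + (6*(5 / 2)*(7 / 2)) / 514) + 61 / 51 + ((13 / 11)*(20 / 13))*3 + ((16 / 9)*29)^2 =166029551393 / 62284464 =2665.67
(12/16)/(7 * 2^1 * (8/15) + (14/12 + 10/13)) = 0.08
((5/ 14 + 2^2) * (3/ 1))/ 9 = 61/ 42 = 1.45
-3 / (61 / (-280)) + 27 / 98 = 83967 / 5978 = 14.05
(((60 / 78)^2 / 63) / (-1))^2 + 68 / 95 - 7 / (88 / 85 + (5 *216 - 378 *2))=206585923389011 / 297527806697940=0.69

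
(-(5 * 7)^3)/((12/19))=-814625/12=-67885.42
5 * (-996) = -4980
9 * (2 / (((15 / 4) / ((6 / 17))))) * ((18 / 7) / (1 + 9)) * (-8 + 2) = -7776 / 2975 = -2.61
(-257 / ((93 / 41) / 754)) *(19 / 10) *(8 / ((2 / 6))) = -3895562.89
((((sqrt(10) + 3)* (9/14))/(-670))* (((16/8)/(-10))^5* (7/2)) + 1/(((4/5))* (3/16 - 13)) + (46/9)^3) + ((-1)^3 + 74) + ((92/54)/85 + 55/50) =9* sqrt(10)/8375000 + 883185451956551/4255446375000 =207.54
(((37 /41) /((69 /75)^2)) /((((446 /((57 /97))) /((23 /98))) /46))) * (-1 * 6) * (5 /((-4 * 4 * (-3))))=-6590625 /695306864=-0.01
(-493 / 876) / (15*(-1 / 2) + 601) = -493 / 519906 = -0.00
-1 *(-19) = 19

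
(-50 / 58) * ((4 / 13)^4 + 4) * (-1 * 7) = 20037500 / 828269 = 24.19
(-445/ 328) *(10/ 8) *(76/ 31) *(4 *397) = -6602.35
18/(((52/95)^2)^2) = 733055625/3655808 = 200.52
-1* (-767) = 767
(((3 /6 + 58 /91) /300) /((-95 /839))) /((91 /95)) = -57891 /1656200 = -0.03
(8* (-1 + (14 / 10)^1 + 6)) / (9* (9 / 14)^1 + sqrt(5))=290304 / 27905-50176* sqrt(5) / 27905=6.38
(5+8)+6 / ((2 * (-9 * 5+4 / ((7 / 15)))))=1098 / 85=12.92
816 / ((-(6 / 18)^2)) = -7344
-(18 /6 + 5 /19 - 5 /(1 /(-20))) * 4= -7848 /19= -413.05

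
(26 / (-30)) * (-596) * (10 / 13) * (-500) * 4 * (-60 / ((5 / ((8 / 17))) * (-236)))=-19072000 / 1003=-19014.96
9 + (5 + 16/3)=58/3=19.33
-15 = -15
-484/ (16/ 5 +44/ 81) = -49005/ 379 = -129.30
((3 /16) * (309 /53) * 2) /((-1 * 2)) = -927 /848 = -1.09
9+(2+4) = 15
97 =97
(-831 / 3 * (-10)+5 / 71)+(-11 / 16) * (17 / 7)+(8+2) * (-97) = 14300883 / 7952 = 1798.40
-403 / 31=-13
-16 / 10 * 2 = -16 / 5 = -3.20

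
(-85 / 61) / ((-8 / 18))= 765 / 244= 3.14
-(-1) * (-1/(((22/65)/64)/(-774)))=1609920/11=146356.36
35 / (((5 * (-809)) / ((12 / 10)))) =-42 / 4045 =-0.01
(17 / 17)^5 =1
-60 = -60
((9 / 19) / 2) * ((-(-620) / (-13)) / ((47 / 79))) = -220410 / 11609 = -18.99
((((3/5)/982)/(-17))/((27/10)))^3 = -1/423954030885867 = -0.00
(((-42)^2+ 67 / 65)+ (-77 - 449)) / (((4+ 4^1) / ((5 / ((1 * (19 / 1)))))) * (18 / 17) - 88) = -1369129 / 61672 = -22.20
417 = 417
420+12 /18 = 1262 /3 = 420.67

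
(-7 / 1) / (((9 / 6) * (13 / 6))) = -28 / 13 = -2.15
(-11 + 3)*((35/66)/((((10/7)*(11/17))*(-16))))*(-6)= -833/484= -1.72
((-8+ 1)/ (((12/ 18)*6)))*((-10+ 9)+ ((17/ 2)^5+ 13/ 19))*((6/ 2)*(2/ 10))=-566518911/ 12160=-46588.73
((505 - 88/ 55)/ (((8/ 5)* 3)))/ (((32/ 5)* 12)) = 4195/ 3072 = 1.37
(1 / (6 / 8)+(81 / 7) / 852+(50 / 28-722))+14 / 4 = -609493 / 852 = -715.37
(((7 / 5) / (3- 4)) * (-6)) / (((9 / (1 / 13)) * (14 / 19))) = 19 / 195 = 0.10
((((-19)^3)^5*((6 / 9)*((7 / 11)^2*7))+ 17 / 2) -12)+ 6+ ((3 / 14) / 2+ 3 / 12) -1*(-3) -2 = -72899771997458781421997 / 2541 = -28689402596402511382.13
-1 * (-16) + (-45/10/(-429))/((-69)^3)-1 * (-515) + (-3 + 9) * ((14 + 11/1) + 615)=136890357317/31317858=4371.00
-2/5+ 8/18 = 2/45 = 0.04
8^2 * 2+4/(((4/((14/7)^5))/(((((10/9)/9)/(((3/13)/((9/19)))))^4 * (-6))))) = 2936725655936/23085974187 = 127.21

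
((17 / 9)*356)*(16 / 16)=672.44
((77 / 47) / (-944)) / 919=-77 / 40774192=-0.00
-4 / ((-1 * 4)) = 1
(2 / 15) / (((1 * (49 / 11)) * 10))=11 / 3675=0.00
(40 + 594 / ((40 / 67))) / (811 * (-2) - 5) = -20699 / 32540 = -0.64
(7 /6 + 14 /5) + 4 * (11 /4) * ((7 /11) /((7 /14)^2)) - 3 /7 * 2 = 6533 /210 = 31.11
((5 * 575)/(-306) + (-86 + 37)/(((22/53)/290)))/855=-40.05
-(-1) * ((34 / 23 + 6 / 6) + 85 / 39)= 4178 / 897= 4.66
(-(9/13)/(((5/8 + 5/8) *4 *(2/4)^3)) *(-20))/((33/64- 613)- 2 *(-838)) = 18432/884845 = 0.02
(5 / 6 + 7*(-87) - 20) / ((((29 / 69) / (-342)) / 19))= 281646063 / 29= 9711933.21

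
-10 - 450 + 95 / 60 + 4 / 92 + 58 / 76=-2399707 / 5244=-457.61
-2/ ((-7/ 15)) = 30/ 7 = 4.29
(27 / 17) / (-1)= -1.59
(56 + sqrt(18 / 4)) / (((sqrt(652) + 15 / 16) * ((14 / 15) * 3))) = -4800 / 166687-900 * sqrt(2) / 1166809 + 1920 * sqrt(326) / 1166809 + 10240 * sqrt(163) / 166687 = 0.78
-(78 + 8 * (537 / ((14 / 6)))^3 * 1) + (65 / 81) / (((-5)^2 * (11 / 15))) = -9934211564735 / 101871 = -97517562.06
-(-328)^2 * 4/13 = -430336/13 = -33102.77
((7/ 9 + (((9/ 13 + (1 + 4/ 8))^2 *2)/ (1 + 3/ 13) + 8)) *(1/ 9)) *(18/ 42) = 0.79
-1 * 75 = -75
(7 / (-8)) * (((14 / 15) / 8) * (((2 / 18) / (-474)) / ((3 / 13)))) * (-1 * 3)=-0.00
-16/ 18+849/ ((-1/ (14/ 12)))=-991.39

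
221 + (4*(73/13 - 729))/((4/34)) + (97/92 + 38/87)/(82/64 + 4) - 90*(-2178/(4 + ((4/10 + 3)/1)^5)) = -11598998121026323/484378734333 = -23946.13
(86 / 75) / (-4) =-43 / 150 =-0.29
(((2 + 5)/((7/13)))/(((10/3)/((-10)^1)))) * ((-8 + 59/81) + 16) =-340.41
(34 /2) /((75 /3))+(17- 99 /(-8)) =6011 /200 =30.06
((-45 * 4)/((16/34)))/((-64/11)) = 65.74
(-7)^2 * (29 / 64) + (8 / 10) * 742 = 197057 / 320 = 615.80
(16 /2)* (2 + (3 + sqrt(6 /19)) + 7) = 8* sqrt(114) /19 + 96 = 100.50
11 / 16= 0.69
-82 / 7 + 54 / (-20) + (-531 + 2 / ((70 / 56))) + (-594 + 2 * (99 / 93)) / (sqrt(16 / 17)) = -4587 * sqrt(17) / 31-38067 / 70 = -1153.90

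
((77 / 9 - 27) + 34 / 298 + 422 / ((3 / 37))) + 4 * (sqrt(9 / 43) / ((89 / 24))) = 288 * sqrt(43) / 3827 + 6954877 / 1341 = 5186.83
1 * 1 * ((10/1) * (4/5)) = 8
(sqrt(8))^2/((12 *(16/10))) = 5/12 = 0.42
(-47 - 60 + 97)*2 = -20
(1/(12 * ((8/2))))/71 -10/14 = -17033/23856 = -0.71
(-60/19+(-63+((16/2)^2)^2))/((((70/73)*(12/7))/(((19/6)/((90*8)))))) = 10.78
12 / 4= 3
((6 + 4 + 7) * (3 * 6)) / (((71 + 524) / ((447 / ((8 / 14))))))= 4023 / 10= 402.30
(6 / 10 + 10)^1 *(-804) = -42612 / 5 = -8522.40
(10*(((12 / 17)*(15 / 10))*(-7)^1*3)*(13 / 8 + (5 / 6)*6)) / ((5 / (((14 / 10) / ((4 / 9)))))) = -631071 / 680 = -928.05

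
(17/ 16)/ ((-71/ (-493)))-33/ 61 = 473753/ 69296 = 6.84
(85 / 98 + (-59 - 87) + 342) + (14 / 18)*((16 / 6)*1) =526399 / 2646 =198.94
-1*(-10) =10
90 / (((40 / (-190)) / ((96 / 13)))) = -41040 / 13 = -3156.92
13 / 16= 0.81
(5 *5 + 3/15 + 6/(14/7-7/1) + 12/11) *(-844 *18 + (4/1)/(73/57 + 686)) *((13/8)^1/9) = -29658127538/430925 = -68824.34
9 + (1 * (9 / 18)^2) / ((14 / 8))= 64 / 7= 9.14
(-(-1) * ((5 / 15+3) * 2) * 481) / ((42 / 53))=254930 / 63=4046.51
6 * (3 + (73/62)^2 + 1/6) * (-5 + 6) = 52505/1922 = 27.32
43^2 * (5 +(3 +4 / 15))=15285.07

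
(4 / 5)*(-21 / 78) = -14 / 65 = -0.22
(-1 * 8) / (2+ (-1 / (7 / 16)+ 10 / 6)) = -168 / 29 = -5.79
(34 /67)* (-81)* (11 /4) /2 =-15147 /268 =-56.52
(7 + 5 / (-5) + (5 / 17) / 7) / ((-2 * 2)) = -719 / 476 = -1.51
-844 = -844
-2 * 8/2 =-8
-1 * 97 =-97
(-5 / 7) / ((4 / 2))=-5 / 14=-0.36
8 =8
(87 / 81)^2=1.15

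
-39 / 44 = -0.89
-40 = -40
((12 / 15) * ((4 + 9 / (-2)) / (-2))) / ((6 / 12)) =2 / 5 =0.40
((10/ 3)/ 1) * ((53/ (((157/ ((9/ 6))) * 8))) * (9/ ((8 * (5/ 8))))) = 477/ 1256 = 0.38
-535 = -535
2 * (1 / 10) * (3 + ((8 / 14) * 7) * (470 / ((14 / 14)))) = 376.60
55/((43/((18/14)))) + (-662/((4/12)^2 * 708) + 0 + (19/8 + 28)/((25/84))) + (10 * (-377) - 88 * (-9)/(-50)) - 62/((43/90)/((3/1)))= -1811352763/443975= -4079.85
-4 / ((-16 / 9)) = 9 / 4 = 2.25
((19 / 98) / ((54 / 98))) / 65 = 19 / 3510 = 0.01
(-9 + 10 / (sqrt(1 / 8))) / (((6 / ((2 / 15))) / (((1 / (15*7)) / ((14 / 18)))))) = -3 / 1225 + 4*sqrt(2) / 735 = 0.01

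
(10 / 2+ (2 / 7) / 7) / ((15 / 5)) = 1.68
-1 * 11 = -11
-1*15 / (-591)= 5 / 197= 0.03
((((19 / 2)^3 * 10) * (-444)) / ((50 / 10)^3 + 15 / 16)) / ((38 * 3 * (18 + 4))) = -53428 / 4433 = -12.05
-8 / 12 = -2 / 3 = -0.67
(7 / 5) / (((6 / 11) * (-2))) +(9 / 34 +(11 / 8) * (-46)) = -32777 / 510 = -64.27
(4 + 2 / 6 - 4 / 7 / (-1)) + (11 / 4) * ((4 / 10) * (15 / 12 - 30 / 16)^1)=1417 / 336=4.22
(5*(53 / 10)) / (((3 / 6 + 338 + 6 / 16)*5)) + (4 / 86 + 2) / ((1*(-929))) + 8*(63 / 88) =34193375019 / 5956297435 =5.74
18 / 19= 0.95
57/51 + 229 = 3912/17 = 230.12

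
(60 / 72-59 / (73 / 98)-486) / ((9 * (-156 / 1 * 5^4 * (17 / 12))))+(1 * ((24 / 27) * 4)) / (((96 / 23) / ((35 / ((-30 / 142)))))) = -3546456341 / 25130250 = -141.12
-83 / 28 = -2.96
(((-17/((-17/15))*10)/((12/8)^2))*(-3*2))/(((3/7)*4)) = -700/3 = -233.33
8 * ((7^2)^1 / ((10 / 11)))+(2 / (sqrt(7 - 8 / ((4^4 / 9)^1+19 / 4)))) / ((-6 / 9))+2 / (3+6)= 19414 / 45 - 3 * sqrt(9652015) / 8077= 430.27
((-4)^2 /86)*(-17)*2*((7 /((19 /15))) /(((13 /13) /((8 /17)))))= -13440 /817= -16.45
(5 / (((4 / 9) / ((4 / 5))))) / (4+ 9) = 9 / 13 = 0.69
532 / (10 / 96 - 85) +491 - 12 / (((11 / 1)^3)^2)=3499344907229 / 7219111075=484.73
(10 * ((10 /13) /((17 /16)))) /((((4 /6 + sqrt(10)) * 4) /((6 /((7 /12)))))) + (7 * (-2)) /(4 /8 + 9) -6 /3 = -6031986 /1263899 + 129600 * sqrt(10) /66521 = 1.39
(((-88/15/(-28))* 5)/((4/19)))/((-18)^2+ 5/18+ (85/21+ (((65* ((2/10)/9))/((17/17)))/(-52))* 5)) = 1254/82703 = 0.02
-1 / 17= -0.06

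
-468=-468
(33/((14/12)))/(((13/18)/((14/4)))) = 1782/13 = 137.08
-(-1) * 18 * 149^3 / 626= 29771541 / 313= 95116.74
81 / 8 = 10.12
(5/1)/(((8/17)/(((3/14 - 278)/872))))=-330565/97664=-3.38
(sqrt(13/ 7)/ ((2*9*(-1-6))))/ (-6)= sqrt(91)/ 5292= 0.00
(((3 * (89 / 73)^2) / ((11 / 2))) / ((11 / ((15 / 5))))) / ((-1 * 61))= -142578 / 39333349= -0.00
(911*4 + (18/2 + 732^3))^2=153841879111766041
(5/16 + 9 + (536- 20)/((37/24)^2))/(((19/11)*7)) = 410179/21904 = 18.73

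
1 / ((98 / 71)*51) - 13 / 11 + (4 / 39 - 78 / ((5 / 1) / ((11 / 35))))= -5.97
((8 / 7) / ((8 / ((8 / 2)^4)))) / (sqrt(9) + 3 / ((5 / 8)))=1280 / 273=4.69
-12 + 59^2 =3469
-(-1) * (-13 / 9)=-13 / 9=-1.44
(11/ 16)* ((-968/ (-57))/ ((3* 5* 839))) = 0.00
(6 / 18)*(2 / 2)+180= 541 / 3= 180.33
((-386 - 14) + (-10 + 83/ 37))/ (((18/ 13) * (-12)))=65377/ 2664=24.54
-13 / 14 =-0.93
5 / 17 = 0.29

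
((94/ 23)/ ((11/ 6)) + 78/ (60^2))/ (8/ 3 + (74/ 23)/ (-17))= 5808713/ 6393200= 0.91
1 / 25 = 0.04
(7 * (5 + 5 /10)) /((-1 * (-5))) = 77 /10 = 7.70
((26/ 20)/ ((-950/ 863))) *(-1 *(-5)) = -11219/ 1900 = -5.90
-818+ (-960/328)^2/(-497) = -683418226/835457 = -818.02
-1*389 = -389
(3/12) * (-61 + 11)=-25/2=-12.50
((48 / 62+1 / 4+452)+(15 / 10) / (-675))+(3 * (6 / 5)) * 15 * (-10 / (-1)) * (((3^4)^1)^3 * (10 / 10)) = 286978593.02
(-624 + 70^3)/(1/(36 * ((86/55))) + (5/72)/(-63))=33389877024/1625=20547616.63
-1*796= -796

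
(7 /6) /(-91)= -1 /78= -0.01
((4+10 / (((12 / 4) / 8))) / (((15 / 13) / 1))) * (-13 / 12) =-3887 / 135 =-28.79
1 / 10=0.10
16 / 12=4 / 3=1.33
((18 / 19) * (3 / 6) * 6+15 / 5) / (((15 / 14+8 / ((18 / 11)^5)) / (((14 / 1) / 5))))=2569340088 / 275388565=9.33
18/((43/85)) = 35.58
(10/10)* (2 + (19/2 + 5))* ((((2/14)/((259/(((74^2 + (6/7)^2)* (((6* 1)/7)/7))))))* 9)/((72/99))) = 328774545/4353013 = 75.53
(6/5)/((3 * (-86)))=-1/215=-0.00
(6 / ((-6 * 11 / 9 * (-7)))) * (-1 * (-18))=162 / 77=2.10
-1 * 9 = -9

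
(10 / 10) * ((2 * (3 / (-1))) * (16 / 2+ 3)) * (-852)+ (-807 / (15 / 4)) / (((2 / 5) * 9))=505550 / 9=56172.22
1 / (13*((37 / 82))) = 82 / 481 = 0.17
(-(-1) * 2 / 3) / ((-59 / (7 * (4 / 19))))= -56 / 3363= -0.02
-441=-441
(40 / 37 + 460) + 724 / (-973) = 16572592 / 36001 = 460.34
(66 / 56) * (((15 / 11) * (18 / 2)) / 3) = 135 / 28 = 4.82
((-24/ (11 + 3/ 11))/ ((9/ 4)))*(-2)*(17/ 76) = 748/ 1767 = 0.42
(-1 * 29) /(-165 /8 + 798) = -232 /6219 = -0.04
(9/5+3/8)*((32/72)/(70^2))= 29/147000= 0.00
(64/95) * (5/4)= 16/19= 0.84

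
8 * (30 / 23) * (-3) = -720 / 23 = -31.30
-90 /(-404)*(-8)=-180 /101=-1.78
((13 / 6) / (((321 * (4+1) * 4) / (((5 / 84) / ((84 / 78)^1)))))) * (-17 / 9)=-2873 / 81539136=-0.00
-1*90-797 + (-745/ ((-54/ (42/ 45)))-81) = -77365/ 81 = -955.12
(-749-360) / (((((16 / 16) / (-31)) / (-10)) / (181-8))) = -59475670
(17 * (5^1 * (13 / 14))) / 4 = 19.73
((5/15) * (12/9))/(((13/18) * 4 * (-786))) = -0.00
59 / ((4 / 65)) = 3835 / 4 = 958.75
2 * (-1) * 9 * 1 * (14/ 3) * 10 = -840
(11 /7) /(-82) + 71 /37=40347 /21238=1.90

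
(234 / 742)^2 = 13689 / 137641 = 0.10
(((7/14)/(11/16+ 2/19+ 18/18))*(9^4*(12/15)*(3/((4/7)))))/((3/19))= 132637176/2725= 48674.19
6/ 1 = 6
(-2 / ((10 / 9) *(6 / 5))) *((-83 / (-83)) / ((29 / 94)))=-141 / 29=-4.86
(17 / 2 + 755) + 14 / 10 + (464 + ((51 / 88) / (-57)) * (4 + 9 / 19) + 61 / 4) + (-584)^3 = -31637030049799 / 158840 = -199175459.90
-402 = -402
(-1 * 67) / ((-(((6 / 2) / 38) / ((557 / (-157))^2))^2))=1703027.49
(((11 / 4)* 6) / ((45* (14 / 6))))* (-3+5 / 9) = -121 / 315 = -0.38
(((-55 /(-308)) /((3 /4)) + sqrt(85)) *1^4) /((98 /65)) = 325 /2058 + 65 *sqrt(85) /98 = 6.27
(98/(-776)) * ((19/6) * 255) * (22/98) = -17765/776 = -22.89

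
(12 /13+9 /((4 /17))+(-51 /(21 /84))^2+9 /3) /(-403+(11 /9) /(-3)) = -58488075 /566384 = -103.27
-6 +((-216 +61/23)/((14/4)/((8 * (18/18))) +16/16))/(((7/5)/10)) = -563974/529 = -1066.11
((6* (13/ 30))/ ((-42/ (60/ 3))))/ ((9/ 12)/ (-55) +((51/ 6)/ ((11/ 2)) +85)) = -5720/ 399777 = -0.01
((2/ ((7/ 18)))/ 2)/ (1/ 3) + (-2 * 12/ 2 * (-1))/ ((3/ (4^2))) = 502/ 7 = 71.71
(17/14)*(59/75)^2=59177/78750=0.75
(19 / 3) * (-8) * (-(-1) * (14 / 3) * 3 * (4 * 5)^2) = -851200 / 3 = -283733.33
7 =7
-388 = -388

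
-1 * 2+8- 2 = 4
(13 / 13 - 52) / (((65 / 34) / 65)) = -1734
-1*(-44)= 44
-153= -153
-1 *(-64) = 64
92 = 92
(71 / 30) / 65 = 71 / 1950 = 0.04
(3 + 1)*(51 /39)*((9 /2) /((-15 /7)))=-714 /65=-10.98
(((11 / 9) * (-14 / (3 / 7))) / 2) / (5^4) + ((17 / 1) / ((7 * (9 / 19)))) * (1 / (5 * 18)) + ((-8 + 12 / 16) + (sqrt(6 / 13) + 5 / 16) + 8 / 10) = -34657729 / 5670000 + sqrt(78) / 13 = -5.43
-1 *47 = -47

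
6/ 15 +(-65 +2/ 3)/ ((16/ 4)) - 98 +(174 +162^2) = 1578259/ 60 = 26304.32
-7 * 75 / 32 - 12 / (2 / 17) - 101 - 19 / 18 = -63493 / 288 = -220.46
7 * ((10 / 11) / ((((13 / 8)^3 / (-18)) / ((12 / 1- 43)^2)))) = -619960320 / 24167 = -25653.18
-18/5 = -3.60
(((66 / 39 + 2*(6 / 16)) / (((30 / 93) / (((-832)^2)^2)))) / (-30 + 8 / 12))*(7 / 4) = -11904048758784 / 55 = -216437250159.71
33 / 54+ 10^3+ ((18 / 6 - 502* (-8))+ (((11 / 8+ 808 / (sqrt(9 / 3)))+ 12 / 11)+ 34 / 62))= 808* sqrt(3) / 3+ 123315499 / 24552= 5489.12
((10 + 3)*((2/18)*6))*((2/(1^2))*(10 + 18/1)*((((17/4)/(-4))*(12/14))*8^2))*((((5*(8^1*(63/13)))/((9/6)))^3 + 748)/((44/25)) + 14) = -64509281065088/1859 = -34701065661.69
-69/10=-6.90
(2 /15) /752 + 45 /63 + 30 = 1212607 /39480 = 30.71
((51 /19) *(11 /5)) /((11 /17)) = 867 /95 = 9.13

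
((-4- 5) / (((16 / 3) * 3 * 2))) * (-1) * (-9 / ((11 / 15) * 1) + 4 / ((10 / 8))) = -4491 / 1760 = -2.55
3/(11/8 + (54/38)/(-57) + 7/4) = 8664/8953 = 0.97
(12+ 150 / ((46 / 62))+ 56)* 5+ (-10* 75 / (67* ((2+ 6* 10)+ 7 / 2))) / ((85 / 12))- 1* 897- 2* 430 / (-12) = 5410368358 / 10295421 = 525.51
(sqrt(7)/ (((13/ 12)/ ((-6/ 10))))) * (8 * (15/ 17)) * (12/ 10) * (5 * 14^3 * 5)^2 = -4879139328000 * sqrt(7)/ 221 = -58411716171.60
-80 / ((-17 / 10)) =800 / 17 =47.06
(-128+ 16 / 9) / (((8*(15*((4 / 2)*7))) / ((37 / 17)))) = -2627 / 16065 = -0.16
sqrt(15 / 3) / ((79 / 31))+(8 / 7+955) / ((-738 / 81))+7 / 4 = -118465 / 1148+31*sqrt(5) / 79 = -102.32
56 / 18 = 28 / 9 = 3.11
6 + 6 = 12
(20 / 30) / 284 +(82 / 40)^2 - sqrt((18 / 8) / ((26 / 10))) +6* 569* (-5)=-1454005747 / 85200 - 3* sqrt(65) / 26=-17066.73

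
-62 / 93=-2 / 3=-0.67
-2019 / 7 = -288.43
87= 87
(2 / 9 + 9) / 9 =83 / 81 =1.02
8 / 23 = 0.35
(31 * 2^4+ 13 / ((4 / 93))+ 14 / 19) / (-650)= -4671 / 3800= -1.23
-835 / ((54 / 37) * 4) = -30895 / 216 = -143.03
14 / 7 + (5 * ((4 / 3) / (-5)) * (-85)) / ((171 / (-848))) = -287294 / 513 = -560.03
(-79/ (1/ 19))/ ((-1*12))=1501/ 12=125.08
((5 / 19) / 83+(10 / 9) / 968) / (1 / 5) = 148325 / 6869412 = 0.02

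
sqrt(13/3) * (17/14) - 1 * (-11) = 17 * sqrt(39)/42 + 11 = 13.53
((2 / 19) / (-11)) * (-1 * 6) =12 / 209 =0.06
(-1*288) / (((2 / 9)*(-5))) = 259.20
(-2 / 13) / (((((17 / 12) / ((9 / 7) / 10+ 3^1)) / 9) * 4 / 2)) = -11826 / 7735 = -1.53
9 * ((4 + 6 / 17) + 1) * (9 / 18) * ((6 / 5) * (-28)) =-68796 / 85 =-809.36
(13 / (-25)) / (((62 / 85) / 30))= -663 / 31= -21.39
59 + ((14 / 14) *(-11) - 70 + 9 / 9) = -21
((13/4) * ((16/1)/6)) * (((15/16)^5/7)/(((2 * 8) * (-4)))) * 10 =-16453125/117440512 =-0.14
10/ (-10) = -1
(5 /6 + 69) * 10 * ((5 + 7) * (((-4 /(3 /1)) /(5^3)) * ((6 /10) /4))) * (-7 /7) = 1676 /125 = 13.41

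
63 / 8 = 7.88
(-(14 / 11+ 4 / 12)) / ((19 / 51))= -901 / 209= -4.31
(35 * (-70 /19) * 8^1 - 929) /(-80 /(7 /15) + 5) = 260757 /22135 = 11.78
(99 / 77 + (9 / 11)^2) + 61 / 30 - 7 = -76523 / 25410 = -3.01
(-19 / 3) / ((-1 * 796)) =19 / 2388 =0.01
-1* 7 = -7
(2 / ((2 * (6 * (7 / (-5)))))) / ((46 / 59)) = -295 / 1932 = -0.15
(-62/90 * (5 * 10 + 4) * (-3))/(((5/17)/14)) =132804/25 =5312.16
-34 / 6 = -17 / 3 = -5.67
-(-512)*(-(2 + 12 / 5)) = -11264 / 5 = -2252.80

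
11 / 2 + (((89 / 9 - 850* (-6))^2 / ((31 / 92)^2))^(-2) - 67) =-19707988042145376181490725983 / 320455090116184978659348736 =-61.50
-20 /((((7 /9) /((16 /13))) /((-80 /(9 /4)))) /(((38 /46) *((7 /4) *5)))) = 2432000 /299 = 8133.78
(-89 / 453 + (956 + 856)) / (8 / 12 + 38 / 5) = 4103735 / 18724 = 219.17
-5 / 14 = -0.36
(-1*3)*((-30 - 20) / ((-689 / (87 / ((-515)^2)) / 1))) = -522 / 7309601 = -0.00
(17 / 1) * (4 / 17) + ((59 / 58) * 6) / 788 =91585 / 22852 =4.01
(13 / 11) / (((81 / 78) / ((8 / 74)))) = 0.12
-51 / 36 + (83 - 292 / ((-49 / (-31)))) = -60653 / 588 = -103.15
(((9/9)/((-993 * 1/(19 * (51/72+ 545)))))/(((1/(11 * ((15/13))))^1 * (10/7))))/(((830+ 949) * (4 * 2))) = -19160911/2939534208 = -0.01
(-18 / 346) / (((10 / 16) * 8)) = -9 / 865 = -0.01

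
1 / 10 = 0.10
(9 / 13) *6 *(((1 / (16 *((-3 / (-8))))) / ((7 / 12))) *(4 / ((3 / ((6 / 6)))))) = 144 / 91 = 1.58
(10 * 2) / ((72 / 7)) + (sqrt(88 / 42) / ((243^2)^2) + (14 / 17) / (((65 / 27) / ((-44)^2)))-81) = 2 * sqrt(231) / 73222472421 + 11600129 / 19890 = 583.21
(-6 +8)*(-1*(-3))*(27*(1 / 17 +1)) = 171.53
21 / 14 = 3 / 2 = 1.50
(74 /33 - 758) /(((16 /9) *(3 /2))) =-6235 /22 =-283.41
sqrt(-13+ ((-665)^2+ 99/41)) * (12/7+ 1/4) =55 * sqrt(743362431)/1148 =1306.23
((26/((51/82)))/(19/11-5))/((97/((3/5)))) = -5863/74205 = -0.08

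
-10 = -10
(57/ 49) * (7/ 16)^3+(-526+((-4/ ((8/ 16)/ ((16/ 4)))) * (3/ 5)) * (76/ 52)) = -147487409/ 266240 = -553.96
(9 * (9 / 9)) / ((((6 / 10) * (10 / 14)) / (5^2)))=525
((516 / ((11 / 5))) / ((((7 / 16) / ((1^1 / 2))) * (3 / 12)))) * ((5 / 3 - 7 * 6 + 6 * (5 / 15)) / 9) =-3164800 / 693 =-4566.81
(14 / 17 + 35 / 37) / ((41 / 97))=107961 / 25789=4.19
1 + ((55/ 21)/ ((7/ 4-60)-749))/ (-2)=67919/ 67809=1.00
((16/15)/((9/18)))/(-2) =-16/15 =-1.07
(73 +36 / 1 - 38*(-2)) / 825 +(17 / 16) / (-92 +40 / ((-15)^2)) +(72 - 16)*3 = 1834944559 / 10908480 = 168.21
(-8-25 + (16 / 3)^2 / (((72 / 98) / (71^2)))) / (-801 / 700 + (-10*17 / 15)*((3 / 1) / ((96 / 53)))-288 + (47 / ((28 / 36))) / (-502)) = -1586912661200 / 2505067857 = -633.48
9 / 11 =0.82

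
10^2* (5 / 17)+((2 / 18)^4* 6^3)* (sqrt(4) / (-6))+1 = 376757 / 12393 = 30.40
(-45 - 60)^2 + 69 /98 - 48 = 1075815 /98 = 10977.70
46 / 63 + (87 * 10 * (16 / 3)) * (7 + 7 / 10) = 2250910 / 63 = 35728.73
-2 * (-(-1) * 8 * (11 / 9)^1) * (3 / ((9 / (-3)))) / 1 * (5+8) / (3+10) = 176 / 9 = 19.56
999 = 999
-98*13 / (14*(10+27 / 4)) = -364 / 67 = -5.43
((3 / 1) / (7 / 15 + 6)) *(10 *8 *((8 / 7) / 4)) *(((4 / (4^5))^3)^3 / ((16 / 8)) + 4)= 8500259669165361384653025 / 200405427616780568756224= 42.42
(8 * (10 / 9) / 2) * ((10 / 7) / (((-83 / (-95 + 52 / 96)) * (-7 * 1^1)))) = -113350 / 109809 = -1.03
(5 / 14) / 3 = 5 / 42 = 0.12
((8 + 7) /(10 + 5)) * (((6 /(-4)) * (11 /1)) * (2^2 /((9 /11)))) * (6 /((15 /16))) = -7744 /15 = -516.27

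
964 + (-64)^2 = 5060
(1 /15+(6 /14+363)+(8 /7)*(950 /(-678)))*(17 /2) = 72995807 /23730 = 3076.10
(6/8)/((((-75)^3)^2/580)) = 29/11865234375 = 0.00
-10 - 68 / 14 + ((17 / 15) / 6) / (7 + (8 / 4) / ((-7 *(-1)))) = -28031 / 1890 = -14.83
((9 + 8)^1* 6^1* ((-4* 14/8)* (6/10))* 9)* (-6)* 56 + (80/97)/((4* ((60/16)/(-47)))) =1884921968/1455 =1295479.02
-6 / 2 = -3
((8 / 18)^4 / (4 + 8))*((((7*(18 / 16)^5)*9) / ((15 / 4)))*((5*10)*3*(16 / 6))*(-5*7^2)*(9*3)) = -2083725 / 8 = -260465.62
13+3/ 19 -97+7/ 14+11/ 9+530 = 153175/ 342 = 447.88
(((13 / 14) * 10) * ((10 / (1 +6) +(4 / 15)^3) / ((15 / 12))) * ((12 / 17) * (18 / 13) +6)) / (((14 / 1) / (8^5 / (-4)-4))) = -96044946208 / 2186625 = -43923.83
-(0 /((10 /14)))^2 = 0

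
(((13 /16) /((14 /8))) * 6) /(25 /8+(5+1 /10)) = 780 /2303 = 0.34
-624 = -624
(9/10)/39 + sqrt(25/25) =133/130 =1.02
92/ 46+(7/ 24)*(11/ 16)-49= -17971/ 384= -46.80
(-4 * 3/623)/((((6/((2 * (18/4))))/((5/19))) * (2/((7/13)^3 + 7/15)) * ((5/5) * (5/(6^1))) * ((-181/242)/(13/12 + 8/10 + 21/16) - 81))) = 125589288/3590854572955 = 0.00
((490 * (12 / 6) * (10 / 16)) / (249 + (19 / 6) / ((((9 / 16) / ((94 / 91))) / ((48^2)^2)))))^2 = 12426675625 / 31565469349692656676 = 0.00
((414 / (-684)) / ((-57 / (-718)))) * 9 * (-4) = 99084 / 361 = 274.47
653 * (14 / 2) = 4571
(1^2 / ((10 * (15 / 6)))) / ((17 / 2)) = 2 / 425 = 0.00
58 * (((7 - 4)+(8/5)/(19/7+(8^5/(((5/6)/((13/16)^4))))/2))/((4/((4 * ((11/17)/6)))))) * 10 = 5742079750/30598521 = 187.66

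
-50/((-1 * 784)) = 0.06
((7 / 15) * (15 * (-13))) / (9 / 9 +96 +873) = -0.09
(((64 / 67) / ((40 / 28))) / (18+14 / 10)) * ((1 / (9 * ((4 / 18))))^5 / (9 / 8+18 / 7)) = 392 / 1345293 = 0.00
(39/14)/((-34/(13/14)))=-507/6664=-0.08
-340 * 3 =-1020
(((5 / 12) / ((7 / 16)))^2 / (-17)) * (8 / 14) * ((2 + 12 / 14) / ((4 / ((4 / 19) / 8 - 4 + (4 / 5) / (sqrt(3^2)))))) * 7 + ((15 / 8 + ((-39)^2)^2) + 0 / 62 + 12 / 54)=2313443.66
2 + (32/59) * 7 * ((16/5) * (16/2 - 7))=14.15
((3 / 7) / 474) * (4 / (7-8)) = -2 / 553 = -0.00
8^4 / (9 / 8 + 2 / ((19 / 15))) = 622592 / 411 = 1514.82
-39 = -39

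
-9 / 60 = -3 / 20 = -0.15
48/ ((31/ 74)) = 3552/ 31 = 114.58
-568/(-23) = 568/23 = 24.70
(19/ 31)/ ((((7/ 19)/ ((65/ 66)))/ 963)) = 7532265/ 4774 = 1577.77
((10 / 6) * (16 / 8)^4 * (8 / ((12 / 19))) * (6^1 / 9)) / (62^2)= 1520 / 25947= 0.06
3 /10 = 0.30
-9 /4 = -2.25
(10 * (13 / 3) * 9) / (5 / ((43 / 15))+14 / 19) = 318630 / 2027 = 157.19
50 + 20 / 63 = 3170 / 63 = 50.32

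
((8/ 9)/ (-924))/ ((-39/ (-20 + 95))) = 50/ 27027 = 0.00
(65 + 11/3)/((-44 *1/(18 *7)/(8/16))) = -2163/22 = -98.32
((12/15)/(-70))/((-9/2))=4/1575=0.00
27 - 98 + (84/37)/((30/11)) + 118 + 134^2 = 3330709/185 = 18003.83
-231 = -231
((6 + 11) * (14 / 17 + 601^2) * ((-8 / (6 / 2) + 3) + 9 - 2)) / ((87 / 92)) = 47617748.44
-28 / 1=-28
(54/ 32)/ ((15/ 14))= 63/ 40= 1.58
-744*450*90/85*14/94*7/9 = -32810400/799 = -41064.33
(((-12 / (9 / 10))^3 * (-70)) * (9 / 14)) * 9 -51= 959949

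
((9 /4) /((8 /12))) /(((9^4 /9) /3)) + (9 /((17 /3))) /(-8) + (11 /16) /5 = -0.05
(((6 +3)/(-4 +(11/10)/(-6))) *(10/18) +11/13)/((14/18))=-10251/22841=-0.45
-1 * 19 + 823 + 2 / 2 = 805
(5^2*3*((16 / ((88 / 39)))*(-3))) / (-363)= 5850 / 1331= 4.40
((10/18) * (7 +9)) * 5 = 400/9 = 44.44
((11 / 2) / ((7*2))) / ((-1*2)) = -0.20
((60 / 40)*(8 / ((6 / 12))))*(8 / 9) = 64 / 3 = 21.33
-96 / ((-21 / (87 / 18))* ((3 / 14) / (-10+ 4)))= -1856 / 3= -618.67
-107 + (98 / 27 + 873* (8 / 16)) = 17989 / 54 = 333.13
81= 81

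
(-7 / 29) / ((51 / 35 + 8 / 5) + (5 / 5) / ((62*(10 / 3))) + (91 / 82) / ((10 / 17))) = -311395 / 6383973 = -0.05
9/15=3/5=0.60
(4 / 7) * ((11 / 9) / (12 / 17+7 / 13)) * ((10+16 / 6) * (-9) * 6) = -67184 / 175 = -383.91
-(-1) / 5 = 1 / 5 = 0.20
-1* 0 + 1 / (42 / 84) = 2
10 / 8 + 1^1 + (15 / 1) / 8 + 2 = 49 / 8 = 6.12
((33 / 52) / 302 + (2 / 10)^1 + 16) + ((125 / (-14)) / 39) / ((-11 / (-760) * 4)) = 12.25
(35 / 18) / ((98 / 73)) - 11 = -2407 / 252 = -9.55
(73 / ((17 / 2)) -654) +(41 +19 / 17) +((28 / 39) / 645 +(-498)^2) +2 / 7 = 247400.99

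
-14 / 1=-14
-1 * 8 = -8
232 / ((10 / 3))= 348 / 5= 69.60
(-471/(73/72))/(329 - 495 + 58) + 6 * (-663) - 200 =-304680/73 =-4173.70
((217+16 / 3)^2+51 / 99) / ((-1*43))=-113810 / 99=-1149.60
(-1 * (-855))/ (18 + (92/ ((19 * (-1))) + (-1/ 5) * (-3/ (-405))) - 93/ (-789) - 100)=-2883893625/ 292523672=-9.86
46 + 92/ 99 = 4646/ 99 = 46.93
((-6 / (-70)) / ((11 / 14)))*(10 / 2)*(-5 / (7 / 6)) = -180 / 77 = -2.34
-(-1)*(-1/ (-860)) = 1/ 860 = 0.00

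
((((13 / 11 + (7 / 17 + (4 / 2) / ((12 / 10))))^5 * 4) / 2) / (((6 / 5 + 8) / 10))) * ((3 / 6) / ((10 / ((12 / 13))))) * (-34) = -409353514192802980 / 325773173489049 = -1256.56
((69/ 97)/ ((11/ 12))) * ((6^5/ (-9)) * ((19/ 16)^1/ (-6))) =141588/ 1067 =132.70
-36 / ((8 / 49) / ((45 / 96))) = -6615 / 64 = -103.36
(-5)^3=-125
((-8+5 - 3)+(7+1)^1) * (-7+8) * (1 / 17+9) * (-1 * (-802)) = 247016 / 17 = 14530.35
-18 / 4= -9 / 2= -4.50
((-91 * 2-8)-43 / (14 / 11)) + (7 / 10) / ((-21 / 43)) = -23648 / 105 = -225.22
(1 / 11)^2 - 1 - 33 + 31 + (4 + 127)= 15489 / 121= 128.01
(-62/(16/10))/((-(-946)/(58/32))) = -4495/60544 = -0.07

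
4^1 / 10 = 2 / 5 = 0.40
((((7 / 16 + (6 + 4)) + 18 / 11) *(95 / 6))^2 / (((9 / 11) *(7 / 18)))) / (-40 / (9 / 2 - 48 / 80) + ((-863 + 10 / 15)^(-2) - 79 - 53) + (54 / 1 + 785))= 272745715312890625 / 1654508625487872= 164.85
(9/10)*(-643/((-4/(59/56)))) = 341433/2240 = 152.43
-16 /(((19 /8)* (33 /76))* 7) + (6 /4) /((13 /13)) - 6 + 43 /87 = -83365 /13398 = -6.22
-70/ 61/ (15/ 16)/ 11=-224/ 2013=-0.11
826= 826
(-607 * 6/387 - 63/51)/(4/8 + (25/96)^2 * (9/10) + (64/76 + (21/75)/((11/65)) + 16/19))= -49966315520/18303166161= -2.73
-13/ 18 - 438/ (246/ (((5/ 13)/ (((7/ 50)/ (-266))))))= 1300.40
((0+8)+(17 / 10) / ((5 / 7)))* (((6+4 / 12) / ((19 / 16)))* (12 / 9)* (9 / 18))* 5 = 2768 / 15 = 184.53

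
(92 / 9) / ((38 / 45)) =230 / 19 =12.11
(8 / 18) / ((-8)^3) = -1 / 1152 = -0.00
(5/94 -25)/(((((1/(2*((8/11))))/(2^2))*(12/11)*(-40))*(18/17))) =7973/2538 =3.14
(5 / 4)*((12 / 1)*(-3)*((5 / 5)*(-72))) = 3240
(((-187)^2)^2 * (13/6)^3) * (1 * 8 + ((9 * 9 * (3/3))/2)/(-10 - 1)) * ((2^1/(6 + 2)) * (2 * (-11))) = -255223164025115/864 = -295397180584.62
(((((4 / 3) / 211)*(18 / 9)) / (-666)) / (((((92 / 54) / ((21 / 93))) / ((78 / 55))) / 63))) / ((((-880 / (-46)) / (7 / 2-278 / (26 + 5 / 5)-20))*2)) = 921739 / 5856811400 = 0.00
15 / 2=7.50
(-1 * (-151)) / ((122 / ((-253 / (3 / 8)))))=-152812 / 183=-835.04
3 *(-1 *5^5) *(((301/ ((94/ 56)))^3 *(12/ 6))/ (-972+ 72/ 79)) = 73895960439700000/ 663740439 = 111332617.54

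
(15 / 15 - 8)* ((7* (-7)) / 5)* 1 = 343 / 5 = 68.60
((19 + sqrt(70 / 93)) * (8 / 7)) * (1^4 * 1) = 8 * sqrt(6510) / 651 + 152 / 7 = 22.71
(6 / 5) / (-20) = -3 / 50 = -0.06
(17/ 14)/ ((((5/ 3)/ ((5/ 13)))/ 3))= 153/ 182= 0.84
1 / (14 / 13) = 13 / 14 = 0.93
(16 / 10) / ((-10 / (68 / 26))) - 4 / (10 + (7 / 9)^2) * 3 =-432724 / 279175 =-1.55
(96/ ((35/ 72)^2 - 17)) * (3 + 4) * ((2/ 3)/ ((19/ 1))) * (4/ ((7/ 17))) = -22560768/ 1651157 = -13.66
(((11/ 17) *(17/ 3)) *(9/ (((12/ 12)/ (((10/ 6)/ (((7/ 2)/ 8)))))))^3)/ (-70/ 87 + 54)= 1102464000/ 396851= 2778.03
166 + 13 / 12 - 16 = 1813 / 12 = 151.08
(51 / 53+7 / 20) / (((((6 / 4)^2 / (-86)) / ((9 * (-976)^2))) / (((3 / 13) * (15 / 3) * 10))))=-262968130560 / 53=-4961662840.75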